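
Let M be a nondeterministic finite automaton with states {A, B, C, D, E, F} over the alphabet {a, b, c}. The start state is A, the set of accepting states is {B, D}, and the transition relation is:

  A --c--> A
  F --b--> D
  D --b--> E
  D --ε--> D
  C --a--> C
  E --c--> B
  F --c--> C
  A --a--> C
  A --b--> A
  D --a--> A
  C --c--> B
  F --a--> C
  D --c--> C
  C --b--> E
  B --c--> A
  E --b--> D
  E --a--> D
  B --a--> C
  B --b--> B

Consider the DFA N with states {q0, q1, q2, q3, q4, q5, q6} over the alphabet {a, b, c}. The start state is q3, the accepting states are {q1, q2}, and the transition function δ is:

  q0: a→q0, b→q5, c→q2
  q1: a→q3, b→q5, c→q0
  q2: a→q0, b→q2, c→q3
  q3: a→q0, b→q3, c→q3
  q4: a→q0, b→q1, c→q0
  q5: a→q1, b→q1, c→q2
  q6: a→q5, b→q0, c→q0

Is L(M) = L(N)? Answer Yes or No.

Yes

Exploring the product automaton M × N from the start pair (A, q3), following both machines on each input symbol, reaches 5 state pairs: (A, q3), (C, q0), (E, q5), (B, q2), (D, q1).
M accepts in {B, D} and N accepts in {q1, q2}. In every reachable pair the two components are either both accepting — (B, q2), (D, q1) — or both non-accepting, so no string is accepted by exactly one of the machines: L(M) \ L(N) and L(N) \ L(M) are both empty.
Hence every string is accepted by M iff it is accepted by N, and the two languages coincide.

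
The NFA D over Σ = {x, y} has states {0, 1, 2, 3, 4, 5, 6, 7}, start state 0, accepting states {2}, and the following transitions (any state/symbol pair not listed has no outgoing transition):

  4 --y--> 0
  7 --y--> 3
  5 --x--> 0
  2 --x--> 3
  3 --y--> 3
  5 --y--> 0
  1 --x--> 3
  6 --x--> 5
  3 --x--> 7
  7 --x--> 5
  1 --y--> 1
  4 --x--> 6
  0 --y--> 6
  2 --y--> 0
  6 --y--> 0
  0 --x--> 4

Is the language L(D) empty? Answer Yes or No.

The states reachable from the start state are {0, 4, 5, 6}.
None of the accepting states {2} is reachable, so no string is accepted and L(D) = ∅.

Yes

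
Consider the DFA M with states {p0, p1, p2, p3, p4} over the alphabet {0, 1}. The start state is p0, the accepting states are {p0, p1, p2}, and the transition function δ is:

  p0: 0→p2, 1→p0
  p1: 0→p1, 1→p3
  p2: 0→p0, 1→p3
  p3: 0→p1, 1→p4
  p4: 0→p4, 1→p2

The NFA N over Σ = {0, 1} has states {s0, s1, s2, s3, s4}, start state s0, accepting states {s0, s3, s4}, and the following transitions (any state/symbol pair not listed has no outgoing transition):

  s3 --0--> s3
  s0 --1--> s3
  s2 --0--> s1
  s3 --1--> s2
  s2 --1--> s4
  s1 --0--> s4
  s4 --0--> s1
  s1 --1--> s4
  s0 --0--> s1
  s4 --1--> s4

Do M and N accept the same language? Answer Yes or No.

The string 0 is accepted by M but rejected by N.
So L(M) ≠ L(N).

No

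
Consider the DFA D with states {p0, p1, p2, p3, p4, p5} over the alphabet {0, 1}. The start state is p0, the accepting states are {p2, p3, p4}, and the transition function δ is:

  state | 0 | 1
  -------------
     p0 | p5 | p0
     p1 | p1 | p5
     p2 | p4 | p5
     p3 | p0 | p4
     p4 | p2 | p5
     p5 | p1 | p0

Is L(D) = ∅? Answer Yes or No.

The states reachable from the start state are {p0, p1, p5}.
None of the accepting states {p2, p3, p4} is reachable, so no string is accepted and L(D) = ∅.

Yes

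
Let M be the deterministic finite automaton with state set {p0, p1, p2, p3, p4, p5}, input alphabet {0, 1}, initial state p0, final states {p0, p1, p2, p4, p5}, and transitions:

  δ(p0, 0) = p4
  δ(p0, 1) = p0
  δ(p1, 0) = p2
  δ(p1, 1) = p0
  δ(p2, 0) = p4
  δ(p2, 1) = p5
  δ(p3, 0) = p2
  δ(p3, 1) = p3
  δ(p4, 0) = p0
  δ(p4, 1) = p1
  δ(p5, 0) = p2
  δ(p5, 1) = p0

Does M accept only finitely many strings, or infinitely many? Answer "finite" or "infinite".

State p0 is reachable from the start and can reach an accepting state, and it lies on the cycle p0 → p0.
Traversing that cycle any number of times yields accepted strings of unbounded length, so the language is infinite.

infinite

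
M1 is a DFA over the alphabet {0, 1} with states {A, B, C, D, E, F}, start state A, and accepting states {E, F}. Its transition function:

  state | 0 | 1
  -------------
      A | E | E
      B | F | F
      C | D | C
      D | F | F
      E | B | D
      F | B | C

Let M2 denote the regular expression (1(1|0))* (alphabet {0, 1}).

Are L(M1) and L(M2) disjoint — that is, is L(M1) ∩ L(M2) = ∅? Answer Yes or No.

Yes

Converting the expression M2 to a DFA (subset construction, then merging equivalent states) gives the minimal DFA with states {r0, r1, r2}, start state r0, accepting states {r0} and transitions r0: 0→r1, 1→r2; r1: 0→r1, 1→r1; r2: 0→r0, 1→r0.
Exploring the product automaton M1 × M2 from the start pair (A, r0), following both machines on each input symbol, reaches 12 state pairs: (A, r0), (E, r1), (E, r2), (B, r1), (D, r1), (B, r0), (D, r0), (F, r1), (F, r2), (C, r1), (C, r0), (C, r2).
M1 accepts in {E, F} and M2 accepts in {r0}; no reachable pair has both components accepting, so no string drives both machines to acceptance simultaneously and L(M1) ∩ L(M2) = ∅.
So no string is accepted by both, and the intersection is empty.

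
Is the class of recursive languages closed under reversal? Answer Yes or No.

Yes

Reverse the input on the tape and then run the decider for L; this halts and accepts exactly Lᴿ.
So the recursive languages are closed under reversal.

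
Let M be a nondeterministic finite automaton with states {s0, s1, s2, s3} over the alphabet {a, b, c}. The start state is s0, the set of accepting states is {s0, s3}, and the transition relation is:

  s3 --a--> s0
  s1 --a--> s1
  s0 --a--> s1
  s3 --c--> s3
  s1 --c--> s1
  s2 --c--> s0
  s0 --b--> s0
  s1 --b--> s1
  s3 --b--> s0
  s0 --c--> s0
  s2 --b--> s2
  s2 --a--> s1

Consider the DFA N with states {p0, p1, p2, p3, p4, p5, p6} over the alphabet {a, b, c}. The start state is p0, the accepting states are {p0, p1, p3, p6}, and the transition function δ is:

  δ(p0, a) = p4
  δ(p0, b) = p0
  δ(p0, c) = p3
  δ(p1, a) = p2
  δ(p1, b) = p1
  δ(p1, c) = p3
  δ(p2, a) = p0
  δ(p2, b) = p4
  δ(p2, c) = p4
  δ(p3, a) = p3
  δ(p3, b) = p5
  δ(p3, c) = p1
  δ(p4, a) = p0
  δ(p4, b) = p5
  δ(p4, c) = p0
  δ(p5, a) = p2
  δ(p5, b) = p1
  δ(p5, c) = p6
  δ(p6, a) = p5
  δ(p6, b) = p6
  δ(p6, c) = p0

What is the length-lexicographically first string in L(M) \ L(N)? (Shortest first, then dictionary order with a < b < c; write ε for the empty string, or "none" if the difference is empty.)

cb

The string cb is accepted by M but not by N.
No shorter string lies in the difference, and cb is the lexicographically first length-2 string in L(M) \ L(N).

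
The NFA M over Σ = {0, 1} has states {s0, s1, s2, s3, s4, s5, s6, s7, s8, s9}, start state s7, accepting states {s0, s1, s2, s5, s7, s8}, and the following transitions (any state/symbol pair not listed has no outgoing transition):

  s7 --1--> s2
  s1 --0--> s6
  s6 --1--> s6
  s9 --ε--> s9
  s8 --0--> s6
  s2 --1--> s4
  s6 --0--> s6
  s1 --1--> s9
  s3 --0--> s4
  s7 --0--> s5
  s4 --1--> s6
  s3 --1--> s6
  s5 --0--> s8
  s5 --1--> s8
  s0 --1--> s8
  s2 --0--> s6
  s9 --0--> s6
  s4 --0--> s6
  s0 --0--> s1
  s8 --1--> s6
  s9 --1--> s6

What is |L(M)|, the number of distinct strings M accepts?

The useful subgraph on states {s2, s5, s7, s8} is acyclic, so L(M) is finite; the longest accepting path visits 3 useful states, giving maximum string length 2.
Counting accepting paths from s7 by length: 1 of length 0, 2 of length 1, 2 of length 2. Total 5.

5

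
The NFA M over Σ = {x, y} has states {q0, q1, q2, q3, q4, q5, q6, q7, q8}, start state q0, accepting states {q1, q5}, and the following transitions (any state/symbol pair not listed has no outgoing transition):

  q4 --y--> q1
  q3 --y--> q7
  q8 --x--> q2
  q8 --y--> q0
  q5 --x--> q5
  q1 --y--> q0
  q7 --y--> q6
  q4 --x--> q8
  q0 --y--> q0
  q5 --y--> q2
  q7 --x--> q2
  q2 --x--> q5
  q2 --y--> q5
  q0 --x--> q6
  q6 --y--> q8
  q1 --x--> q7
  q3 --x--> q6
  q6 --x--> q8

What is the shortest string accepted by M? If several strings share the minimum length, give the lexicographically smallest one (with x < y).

xxxx

A breadth-first search from q0 reaches an accepting state first via the path q0 → q6 → q8 → q2 → q5 on input xxxx.
No string of length < 4 is accepted (BFS exhausts all shorter strings without reaching an accepting state), and xxxx is the lexicographically least accepting string of length 4.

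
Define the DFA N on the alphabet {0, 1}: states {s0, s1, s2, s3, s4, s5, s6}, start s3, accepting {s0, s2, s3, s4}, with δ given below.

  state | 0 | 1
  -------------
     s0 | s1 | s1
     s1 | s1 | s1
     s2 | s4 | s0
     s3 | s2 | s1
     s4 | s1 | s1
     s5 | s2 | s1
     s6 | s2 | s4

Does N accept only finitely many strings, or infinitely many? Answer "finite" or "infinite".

The useful states (reachable from s3 and able to reach an accepting state) are {s0, s2, s3, s4}.
Restricted to these states the transition graph has no cycle, so every accepting path has bounded length and L is finite.

finite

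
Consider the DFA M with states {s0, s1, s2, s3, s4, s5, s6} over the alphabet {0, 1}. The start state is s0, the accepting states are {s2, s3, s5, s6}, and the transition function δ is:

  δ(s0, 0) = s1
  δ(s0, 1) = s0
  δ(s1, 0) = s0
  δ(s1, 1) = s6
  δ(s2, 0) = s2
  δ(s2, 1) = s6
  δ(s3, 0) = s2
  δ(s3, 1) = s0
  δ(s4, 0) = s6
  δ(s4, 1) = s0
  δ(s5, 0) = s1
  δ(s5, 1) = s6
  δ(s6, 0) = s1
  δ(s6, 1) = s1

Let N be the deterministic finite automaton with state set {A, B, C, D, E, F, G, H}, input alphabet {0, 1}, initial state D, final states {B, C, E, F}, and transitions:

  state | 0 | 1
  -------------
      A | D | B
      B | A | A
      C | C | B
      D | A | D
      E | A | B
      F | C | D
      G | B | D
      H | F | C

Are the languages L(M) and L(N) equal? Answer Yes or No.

Exploring the product automaton M × N from the start pair (s0, D), following both machines on each input symbol, reaches 3 state pairs: (s0, D), (s1, A), (s6, B).
M accepts in {s2, s3, s5, s6} and N accepts in {B, C, E, F}. In every reachable pair the two components are either both accepting — (s6, B) — or both non-accepting, so no string is accepted by exactly one of the machines: L(M) \ L(N) and L(N) \ L(M) are both empty.
Hence every string is accepted by M iff it is accepted by N, and the two languages coincide.

Yes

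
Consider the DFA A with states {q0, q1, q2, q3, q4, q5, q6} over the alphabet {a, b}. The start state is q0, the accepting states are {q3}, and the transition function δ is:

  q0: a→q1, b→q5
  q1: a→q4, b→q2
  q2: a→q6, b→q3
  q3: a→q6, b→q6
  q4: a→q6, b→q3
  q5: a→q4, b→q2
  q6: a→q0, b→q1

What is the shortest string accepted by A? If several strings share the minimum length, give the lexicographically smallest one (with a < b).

A breadth-first search from q0 reaches an accepting state first via the path q0 → q1 → q4 → q3 on input aab.
No string of length < 3 is accepted (BFS exhausts all shorter strings without reaching an accepting state), and aab is the lexicographically least accepting string of length 3.

aab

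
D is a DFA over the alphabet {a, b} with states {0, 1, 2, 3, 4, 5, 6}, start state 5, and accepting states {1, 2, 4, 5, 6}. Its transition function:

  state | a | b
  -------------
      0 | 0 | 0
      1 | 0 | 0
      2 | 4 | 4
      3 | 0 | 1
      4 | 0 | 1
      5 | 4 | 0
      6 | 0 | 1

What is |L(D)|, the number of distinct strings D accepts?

3

The useful subgraph on states {1, 4, 5} is acyclic, so L(D) is finite; the longest accepting path visits 3 useful states, giving maximum string length 2.
Counting accepting paths from 5 by length: 1 of length 0, 1 of length 1, 1 of length 2. Total 3.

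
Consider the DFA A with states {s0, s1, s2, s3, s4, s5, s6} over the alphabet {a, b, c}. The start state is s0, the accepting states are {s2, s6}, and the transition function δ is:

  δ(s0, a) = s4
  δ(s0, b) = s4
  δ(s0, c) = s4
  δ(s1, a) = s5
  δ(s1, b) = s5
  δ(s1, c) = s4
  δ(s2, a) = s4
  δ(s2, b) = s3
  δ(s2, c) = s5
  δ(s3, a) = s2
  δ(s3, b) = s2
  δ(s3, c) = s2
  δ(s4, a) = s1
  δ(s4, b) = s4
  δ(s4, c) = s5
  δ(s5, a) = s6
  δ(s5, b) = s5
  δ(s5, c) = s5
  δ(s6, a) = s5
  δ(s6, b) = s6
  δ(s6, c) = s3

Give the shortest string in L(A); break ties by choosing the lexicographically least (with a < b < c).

A breadth-first search from s0 reaches an accepting state first via the path s0 → s4 → s5 → s6 on input aca.
No string of length < 3 is accepted (BFS exhausts all shorter strings without reaching an accepting state), and aca is the lexicographically least accepting string of length 3.

aca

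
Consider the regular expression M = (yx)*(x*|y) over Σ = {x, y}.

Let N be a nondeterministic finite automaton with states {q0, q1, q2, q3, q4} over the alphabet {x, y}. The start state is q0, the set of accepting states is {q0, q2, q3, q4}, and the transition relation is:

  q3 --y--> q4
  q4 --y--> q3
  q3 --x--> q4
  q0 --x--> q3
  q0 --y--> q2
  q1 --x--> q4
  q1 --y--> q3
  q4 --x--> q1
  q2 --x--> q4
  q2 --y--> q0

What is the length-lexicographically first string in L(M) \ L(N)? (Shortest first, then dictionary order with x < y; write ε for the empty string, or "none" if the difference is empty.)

xxx

The string xxx is accepted by M but not by N.
No shorter string lies in the difference, and xxx is the lexicographically first length-3 string in L(M) \ L(N).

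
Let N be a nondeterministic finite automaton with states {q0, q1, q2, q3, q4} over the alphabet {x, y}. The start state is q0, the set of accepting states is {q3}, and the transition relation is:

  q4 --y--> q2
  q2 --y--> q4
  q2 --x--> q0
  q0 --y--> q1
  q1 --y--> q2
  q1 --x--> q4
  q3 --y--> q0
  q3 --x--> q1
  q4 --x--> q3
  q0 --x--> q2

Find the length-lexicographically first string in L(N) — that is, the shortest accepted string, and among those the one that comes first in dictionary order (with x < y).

A breadth-first search from q0 reaches an accepting state first via the path q0 → q2 → q4 → q3 on input xyx.
No string of length < 3 is accepted (BFS exhausts all shorter strings without reaching an accepting state), and xyx is the lexicographically least accepting string of length 3.

xyx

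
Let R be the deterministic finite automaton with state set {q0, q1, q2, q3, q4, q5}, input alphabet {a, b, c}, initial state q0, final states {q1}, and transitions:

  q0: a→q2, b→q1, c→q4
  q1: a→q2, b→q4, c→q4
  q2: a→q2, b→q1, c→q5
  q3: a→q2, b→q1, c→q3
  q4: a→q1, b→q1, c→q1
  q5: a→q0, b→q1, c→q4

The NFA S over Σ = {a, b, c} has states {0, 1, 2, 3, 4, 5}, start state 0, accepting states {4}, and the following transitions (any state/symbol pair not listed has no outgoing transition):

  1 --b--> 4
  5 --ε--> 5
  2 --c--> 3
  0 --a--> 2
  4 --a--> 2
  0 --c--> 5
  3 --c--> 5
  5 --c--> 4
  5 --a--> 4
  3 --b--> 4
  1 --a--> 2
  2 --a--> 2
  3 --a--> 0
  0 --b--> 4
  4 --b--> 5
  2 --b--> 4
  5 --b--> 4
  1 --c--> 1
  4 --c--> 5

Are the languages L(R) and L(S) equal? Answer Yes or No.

Exploring the product automaton R × S from the start pair (q0, 0), following both machines on each input symbol, reaches 5 state pairs: (q0, 0), (q2, 2), (q1, 4), (q4, 5), (q5, 3).
R accepts in {q1} and S accepts in {4}. In every reachable pair the two components are either both accepting — (q1, 4) — or both non-accepting, so no string is accepted by exactly one of the machines: L(R) \ L(S) and L(S) \ L(R) are both empty.
Hence every string is accepted by R iff it is accepted by S, and the two languages coincide.

Yes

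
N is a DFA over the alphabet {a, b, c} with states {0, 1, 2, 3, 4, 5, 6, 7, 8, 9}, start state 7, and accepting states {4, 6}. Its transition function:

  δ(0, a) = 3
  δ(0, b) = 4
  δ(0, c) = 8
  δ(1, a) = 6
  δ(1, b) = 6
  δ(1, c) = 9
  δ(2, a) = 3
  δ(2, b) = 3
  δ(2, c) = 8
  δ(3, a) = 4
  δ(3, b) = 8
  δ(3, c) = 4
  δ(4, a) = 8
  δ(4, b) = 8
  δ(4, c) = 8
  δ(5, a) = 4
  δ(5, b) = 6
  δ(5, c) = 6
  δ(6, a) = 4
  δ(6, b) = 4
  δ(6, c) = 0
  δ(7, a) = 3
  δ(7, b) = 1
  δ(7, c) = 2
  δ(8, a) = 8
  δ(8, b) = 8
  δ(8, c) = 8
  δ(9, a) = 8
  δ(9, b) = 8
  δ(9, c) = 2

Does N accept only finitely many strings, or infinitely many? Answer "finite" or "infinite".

finite

The useful states (reachable from 7 and able to reach an accepting state) are {0, 1, 2, 3, 4, 6, 7, 9}.
Restricted to these states the transition graph has no cycle, so every accepting path has bounded length and L is finite.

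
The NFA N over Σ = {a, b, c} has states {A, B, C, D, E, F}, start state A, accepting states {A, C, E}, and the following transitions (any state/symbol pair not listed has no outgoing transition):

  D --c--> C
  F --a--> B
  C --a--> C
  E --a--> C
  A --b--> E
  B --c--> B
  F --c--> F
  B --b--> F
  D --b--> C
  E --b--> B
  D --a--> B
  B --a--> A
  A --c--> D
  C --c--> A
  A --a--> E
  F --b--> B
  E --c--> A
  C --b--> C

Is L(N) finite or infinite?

State A is reachable from the start and can reach an accepting state, and it lies on the cycle A → D → B → A.
Traversing that cycle any number of times yields accepted strings of unbounded length, so the language is infinite.

infinite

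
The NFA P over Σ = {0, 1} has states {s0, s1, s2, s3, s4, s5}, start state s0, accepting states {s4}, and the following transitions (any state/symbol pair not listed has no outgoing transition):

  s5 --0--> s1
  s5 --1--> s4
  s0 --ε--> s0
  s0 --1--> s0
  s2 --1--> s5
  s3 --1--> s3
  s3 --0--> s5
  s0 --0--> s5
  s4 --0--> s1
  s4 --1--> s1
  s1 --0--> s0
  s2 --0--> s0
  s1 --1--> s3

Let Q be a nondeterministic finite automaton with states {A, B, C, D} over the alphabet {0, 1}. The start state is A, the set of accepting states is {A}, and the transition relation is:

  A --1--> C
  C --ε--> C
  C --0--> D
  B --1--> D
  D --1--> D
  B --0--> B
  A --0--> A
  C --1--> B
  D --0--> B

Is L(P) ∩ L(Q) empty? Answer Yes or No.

Yes

Exploring the product automaton P × Q from the start pair (s0, A), following both machines on each input symbol, reaches 15 state pairs: (s0, A), (s5, A), (s0, C), (s1, A), (s4, C), (s5, D), (s0, B), (s3, C), (s1, D), (s1, B), (s4, D), (s5, B), (s0, D), (s3, B), (s3, D).
P accepts in {s4} and Q accepts in {A}; no reachable pair has both components accepting, so no string drives both machines to acceptance simultaneously and L(P) ∩ L(Q) = ∅.
So no string is accepted by both, and the intersection is empty.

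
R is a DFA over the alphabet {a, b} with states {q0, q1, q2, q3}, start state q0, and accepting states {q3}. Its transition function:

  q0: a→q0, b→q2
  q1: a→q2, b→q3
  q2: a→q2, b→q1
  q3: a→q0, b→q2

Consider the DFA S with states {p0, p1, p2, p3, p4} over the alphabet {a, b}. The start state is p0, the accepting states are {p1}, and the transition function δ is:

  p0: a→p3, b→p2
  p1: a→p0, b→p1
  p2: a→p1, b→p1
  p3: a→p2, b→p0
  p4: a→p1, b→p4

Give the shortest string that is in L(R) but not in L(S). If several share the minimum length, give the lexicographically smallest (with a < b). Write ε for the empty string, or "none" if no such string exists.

ababb

The string ababb is accepted by R but not by S.
No shorter string lies in the difference, and ababb is the lexicographically first length-5 string in L(R) \ L(S).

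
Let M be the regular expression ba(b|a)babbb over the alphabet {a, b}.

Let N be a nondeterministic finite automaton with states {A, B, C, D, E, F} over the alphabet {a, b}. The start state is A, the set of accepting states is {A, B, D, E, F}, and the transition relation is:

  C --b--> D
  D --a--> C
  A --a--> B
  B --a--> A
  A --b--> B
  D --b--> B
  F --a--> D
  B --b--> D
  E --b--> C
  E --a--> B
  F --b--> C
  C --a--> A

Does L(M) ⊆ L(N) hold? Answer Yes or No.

Yes

Converting the expression M to a DFA (subset construction, then merging equivalent states) gives the minimal DFA with states {m0, m1, m2, m3, m4, m5, m6, m7, m8, m9}, start state m0, accepting states {m9} and transitions m0: a→m1, b→m2; m1: a→m1, b→m1; m2: a→m3, b→m1; m3: a→m4, b→m4; m4: a→m1, b→m5; m5: a→m6, b→m1; m6: a→m1, b→m7; m7: a→m1, b→m8; m8: a→m1, b→m9; m9: a→m1, b→m1.
Exploring the product automaton M × N from the start pair (m0, A), following both machines on each input symbol, reaches 13 state pairs: (m0, A), (m1, B), (m2, B), (m1, A), (m1, D), (m3, A), (m1, C), (m4, B), (m5, D), (m6, C), (m7, D), (m8, B), (m9, D).
M accepts in {m9} and N accepts in {A, B, D, E, F}. The reachable pairs whose M-component is accepting are (m9, D); in each of them the N-component is accepting too, so the product for L(M) \ L(N) (M-component accepting, N-component rejecting) has no reachable accepting pair and the difference is empty.
Hence every string in L(M) is also in L(N).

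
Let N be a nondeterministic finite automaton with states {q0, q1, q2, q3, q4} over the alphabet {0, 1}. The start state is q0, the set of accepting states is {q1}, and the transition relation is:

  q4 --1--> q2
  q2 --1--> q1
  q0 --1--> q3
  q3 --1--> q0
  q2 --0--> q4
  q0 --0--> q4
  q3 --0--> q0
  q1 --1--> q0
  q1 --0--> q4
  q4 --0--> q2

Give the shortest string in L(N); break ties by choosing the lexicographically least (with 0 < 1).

001

A breadth-first search from q0 reaches an accepting state first via the path q0 → q4 → q2 → q1 on input 001.
No string of length < 3 is accepted (BFS exhausts all shorter strings without reaching an accepting state), and 001 is the lexicographically least accepting string of length 3.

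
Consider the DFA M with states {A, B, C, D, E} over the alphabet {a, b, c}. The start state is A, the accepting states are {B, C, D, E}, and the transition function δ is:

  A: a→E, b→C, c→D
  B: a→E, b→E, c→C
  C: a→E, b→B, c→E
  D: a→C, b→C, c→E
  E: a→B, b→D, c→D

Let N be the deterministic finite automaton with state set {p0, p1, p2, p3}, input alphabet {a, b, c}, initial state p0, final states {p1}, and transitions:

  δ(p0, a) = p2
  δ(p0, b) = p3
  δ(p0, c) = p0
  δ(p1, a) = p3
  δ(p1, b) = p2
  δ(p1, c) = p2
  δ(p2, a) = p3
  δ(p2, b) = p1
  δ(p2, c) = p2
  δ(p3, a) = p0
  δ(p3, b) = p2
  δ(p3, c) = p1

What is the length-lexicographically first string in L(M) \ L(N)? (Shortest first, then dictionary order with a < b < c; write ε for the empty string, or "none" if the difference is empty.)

a

The string a is accepted by M but not by N.
No shorter string lies in the difference, and a is the lexicographically first length-1 string in L(M) \ L(N).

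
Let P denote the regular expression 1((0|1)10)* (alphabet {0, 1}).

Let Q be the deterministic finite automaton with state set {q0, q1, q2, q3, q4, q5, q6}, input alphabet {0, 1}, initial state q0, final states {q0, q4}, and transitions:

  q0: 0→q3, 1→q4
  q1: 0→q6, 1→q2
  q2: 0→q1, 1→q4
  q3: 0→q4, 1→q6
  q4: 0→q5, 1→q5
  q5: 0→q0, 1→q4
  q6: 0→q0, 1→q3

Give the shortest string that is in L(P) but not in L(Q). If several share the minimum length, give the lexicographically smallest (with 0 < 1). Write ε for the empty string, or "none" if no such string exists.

The string 1010 is accepted by P but not by Q.
No shorter string lies in the difference, and 1010 is the lexicographically first length-4 string in L(P) \ L(Q).

1010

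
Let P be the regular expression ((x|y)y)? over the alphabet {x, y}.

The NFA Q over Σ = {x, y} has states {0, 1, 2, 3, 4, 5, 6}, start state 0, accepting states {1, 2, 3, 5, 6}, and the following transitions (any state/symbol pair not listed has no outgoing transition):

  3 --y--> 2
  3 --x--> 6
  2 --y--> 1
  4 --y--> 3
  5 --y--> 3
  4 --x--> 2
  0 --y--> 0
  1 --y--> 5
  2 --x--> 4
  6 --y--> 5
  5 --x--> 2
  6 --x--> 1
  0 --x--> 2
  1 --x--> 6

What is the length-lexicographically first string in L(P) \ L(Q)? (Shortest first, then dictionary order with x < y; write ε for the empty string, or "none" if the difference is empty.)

The empty string ε is accepted by P but not by Q.
Since ε is the unique shortest string, it is the required witness.

ε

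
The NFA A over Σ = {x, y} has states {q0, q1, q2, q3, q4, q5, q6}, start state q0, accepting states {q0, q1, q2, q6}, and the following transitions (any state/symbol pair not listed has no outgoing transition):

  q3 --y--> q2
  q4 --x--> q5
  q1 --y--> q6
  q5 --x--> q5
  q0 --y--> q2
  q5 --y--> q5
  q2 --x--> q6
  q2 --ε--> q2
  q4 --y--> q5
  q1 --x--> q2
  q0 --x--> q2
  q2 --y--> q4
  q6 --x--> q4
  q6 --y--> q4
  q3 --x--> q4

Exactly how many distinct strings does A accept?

The useful subgraph on states {q0, q2, q6} is acyclic, so L(A) is finite; the longest accepting path visits 3 useful states, giving maximum string length 2.
Counting accepting paths from q0 by length: 1 of length 0, 2 of length 1, 2 of length 2. Total 5.

5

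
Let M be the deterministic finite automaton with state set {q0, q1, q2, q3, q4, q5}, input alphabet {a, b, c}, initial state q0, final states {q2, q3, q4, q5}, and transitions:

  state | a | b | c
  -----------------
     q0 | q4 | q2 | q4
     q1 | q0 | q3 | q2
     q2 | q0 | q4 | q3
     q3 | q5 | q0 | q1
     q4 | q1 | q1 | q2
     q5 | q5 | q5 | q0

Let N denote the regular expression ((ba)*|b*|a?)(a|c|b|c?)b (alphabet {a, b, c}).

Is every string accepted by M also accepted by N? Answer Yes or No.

The string a is in L(M) but not in L(N).
So L(M) ⊄ L(N).

No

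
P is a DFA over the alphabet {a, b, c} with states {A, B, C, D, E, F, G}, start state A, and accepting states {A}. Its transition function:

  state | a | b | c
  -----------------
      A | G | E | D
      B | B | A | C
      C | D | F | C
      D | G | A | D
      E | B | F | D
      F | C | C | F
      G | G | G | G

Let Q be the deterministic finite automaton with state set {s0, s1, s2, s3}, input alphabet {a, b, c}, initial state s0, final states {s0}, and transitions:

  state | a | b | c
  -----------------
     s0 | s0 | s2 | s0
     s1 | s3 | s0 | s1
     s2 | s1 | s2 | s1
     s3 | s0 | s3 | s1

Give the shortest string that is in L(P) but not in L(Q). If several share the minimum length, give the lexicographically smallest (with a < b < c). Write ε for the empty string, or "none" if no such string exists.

The string cb is accepted by P but not by Q.
No shorter string lies in the difference, and cb is the lexicographically first length-2 string in L(P) \ L(Q).

cb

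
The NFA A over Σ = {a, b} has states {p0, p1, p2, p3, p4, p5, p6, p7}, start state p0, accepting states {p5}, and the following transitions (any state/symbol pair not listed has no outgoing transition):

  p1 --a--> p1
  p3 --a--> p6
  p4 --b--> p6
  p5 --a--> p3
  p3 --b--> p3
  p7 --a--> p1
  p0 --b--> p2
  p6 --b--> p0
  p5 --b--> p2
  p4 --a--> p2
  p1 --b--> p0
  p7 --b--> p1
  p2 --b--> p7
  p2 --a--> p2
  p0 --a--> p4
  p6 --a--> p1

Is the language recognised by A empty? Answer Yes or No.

The states reachable from the start state are {p0, p1, p2, p4, p6, p7}.
None of the accepting states {p5} is reachable, so no string is accepted and L(A) = ∅.

Yes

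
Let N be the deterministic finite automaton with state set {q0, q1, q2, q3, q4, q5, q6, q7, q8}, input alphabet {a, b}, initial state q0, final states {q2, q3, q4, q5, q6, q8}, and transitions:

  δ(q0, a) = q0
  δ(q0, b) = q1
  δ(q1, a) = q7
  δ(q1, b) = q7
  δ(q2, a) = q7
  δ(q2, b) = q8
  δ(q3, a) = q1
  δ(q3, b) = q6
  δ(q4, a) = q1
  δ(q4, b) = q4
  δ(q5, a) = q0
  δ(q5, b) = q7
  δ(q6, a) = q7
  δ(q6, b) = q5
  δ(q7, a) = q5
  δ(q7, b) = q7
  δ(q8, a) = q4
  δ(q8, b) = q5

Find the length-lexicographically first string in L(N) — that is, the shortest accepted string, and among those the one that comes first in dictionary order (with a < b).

baa

A breadth-first search from q0 reaches an accepting state first via the path q0 → q1 → q7 → q5 on input baa.
No string of length < 3 is accepted (BFS exhausts all shorter strings without reaching an accepting state), and baa is the lexicographically least accepting string of length 3.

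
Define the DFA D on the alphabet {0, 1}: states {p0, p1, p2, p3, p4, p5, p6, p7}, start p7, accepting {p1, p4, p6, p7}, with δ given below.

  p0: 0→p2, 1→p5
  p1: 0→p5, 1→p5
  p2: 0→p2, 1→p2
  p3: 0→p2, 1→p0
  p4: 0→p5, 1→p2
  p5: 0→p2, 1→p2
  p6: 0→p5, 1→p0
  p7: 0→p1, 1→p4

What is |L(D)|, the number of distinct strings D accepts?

3

The useful subgraph on states {p1, p4, p7} is acyclic, so L(D) is finite; the longest accepting path visits 2 useful states, giving maximum string length 1.
Counting accepting paths from p7 by length: 1 of length 0, 2 of length 1. Total 3.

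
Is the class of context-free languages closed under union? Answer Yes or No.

Take grammars for L₁ and L₂ with disjoint nonterminals and start symbols S₁, S₂; the grammar with a new start symbol and productions S → S₁ | S₂ generates L₁ ∪ L₂.
So the context-free languages are closed under union.

Yes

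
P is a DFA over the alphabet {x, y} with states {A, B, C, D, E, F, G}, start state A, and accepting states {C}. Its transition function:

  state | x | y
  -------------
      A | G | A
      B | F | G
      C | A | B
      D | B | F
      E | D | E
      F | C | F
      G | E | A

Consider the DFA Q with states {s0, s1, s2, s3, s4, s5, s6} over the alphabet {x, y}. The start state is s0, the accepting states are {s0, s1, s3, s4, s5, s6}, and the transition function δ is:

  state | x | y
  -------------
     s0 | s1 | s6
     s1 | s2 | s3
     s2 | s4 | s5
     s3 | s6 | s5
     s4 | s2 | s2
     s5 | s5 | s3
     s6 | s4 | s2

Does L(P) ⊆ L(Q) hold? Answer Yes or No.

No

The string xxxxxx is in L(P) but not in L(Q).
So L(P) ⊄ L(Q).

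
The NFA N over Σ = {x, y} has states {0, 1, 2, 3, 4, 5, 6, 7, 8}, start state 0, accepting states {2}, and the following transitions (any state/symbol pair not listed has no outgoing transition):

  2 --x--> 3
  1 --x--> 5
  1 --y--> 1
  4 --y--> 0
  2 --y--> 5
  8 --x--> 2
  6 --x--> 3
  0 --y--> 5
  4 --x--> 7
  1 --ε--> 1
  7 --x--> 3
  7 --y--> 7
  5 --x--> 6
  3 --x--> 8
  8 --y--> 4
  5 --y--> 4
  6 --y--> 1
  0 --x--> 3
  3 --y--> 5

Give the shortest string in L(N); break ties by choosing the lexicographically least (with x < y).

A breadth-first search from 0 reaches an accepting state first via the path 0 → 3 → 8 → 2 on input xxx.
No string of length < 3 is accepted (BFS exhausts all shorter strings without reaching an accepting state), and xxx is the lexicographically least accepting string of length 3.

xxx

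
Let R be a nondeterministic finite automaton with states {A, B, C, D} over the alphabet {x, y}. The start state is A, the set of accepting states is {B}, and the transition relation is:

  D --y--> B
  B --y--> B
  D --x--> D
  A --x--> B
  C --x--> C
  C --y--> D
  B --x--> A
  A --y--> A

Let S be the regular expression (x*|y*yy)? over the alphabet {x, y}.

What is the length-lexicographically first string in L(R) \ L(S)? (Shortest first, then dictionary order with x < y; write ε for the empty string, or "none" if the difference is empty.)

The string xy is accepted by R but not by S.
No shorter string lies in the difference, and xy is the lexicographically first length-2 string in L(R) \ L(S).

xy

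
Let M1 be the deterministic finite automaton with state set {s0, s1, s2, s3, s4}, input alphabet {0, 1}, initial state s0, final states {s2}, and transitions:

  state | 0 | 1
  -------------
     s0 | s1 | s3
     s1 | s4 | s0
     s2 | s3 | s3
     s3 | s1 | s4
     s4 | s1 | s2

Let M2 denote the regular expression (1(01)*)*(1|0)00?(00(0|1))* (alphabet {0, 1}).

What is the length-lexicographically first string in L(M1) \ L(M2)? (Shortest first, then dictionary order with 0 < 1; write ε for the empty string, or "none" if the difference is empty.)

The string 001 is accepted by M1 but not by M2.
No shorter string lies in the difference, and 001 is the lexicographically first length-3 string in L(M1) \ L(M2).

001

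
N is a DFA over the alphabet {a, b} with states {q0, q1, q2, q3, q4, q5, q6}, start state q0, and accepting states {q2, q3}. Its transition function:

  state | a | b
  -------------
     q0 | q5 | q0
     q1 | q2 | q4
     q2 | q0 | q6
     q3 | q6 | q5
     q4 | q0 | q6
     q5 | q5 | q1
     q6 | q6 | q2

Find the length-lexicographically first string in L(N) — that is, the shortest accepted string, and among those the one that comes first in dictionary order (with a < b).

A breadth-first search from q0 reaches an accepting state first via the path q0 → q5 → q1 → q2 on input aba.
No string of length < 3 is accepted (BFS exhausts all shorter strings without reaching an accepting state), and aba is the lexicographically least accepting string of length 3.

aba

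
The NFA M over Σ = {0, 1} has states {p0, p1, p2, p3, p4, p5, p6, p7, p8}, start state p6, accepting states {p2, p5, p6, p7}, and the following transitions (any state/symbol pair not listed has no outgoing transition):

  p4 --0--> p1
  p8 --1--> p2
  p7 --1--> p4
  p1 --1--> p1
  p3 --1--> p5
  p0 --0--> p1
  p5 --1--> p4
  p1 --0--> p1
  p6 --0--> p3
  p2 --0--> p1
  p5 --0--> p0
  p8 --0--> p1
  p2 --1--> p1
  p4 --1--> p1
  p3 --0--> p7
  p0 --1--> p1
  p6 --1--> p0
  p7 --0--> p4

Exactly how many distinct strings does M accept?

The useful subgraph on states {p3, p5, p6, p7} is acyclic, so L(M) is finite; the longest accepting path visits 3 useful states, giving maximum string length 2.
Counting accepting paths from p6 by length: 1 of length 0, 2 of length 2. Total 3.

3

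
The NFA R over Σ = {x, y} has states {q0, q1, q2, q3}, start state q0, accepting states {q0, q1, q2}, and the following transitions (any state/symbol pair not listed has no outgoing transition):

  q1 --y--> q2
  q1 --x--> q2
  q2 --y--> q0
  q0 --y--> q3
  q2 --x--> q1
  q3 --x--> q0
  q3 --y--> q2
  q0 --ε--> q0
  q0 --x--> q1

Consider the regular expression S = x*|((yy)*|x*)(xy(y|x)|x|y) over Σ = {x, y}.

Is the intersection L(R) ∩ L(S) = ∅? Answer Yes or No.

The empty string ε is accepted by both R and S.
Hence L(R) ∩ L(S) ≠ ∅.

No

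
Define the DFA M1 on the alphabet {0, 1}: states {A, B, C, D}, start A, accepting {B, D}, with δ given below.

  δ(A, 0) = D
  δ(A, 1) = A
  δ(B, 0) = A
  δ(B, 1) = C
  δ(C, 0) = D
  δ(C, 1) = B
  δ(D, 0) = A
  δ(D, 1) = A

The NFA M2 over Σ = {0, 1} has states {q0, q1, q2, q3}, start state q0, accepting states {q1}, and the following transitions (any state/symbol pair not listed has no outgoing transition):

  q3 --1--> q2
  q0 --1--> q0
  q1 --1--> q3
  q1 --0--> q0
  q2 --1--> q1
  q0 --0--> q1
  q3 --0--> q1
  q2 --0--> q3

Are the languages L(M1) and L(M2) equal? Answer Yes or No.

The string 0110 is accepted by M1 but rejected by M2.
So L(M1) ≠ L(M2).

No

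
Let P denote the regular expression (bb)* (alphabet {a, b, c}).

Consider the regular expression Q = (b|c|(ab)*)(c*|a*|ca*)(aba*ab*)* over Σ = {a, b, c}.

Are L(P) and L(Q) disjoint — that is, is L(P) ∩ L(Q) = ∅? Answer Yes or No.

The empty string ε is accepted by both P and Q.
Hence L(P) ∩ L(Q) ≠ ∅.

No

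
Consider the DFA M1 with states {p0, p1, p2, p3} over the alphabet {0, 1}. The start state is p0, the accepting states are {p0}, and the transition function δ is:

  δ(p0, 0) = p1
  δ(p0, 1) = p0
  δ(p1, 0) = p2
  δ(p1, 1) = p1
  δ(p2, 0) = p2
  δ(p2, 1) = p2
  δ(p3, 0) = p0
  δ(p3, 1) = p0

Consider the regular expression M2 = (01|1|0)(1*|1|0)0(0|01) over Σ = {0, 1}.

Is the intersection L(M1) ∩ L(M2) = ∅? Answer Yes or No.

Converting the expression M2 to a DFA (subset construction, then merging equivalent states) gives the minimal DFA with states {r0, r1, r2, r3, r4, r5, r6, r7, r8, r9}, start state r0, accepting states {r5, r8, r9} and transitions r0: 0→r1, 1→r2; r1: 0→r3, 1→r2; r2: 0→r3, 1→r4; r3: 0→r5, 1→r6; r4: 0→r7, 1→r4; r5: 0→r8, 1→r9; r6: 0→r6, 1→r6; r7: 0→r8, 1→r6; r8: 0→r6, 1→r9; r9: 0→r6, 1→r6.
Exploring the product automaton M1 × M2 from the start pair (p0, r0), following both machines on each input symbol, reaches 15 state pairs: (p0, r0), (p1, r1), (p0, r2), (p2, r3), (p1, r2), (p1, r3), (p0, r4), (p2, r5), (p2, r6), (p1, r4), (p1, r6), (p1, r7), (p2, r8), (p2, r9), (p2, r7).
M1 accepts in {p0} and M2 accepts in {r5, r8, r9}; no reachable pair has both components accepting, so no string drives both machines to acceptance simultaneously and L(M1) ∩ L(M2) = ∅.
So no string is accepted by both, and the intersection is empty.

Yes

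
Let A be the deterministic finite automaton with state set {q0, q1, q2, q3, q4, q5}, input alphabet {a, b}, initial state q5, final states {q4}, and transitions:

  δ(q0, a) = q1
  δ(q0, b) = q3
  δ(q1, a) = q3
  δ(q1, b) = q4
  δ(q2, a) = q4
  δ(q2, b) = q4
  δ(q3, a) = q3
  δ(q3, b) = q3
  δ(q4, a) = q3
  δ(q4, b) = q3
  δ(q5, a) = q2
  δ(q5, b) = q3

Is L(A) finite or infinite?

finite

The useful states (reachable from q5 and able to reach an accepting state) are {q2, q4, q5}.
Restricted to these states the transition graph has no cycle, so every accepting path has bounded length and L is finite.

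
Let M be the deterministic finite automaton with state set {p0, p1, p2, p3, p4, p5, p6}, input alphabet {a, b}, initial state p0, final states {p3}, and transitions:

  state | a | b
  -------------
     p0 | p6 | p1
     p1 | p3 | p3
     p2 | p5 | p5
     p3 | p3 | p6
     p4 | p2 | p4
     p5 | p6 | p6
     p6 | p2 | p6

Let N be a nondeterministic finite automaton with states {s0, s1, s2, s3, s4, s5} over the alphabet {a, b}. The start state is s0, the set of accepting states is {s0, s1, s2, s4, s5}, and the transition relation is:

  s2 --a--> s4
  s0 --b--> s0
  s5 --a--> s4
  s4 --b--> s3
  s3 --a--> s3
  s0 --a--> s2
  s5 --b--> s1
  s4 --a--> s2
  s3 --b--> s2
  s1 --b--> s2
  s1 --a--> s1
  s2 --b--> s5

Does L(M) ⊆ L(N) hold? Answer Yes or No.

Yes

Exploring the product automaton M × N from the start pair (p0, s0), following both machines on each input symbol, reaches 20 state pairs: (p0, s0), (p6, s2), (p1, s0), (p2, s4), (p6, s5), (p3, s2), (p3, s0), (p5, s2), (p5, s3), (p6, s1), (p3, s4), (p6, s0), (p6, s4), (p6, s3), (p2, s1), (p2, s2), (p2, s3), (p5, s1), (p5, s4), (p5, s5).
M accepts in {p3} and N accepts in {s0, s1, s2, s4, s5}. The reachable pairs whose M-component is accepting are (p3, s2), (p3, s0), (p3, s4); in each of them the N-component is accepting too, so the product for L(M) \ L(N) (M-component accepting, N-component rejecting) has no reachable accepting pair and the difference is empty.
Hence every string in L(M) is also in L(N).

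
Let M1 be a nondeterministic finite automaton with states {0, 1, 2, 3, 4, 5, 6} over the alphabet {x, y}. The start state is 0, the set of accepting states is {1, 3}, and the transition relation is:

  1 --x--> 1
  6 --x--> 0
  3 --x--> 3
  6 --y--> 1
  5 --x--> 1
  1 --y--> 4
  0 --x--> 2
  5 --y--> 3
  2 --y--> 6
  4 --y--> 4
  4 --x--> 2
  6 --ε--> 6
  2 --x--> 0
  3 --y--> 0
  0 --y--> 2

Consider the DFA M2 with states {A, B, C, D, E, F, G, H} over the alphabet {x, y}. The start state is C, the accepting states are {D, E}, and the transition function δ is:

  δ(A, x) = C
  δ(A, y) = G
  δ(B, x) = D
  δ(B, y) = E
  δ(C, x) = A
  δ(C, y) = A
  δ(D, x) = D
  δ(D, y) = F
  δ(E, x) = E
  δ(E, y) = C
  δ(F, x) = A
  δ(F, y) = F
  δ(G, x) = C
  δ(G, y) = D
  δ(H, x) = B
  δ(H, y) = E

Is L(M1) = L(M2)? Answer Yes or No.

Exploring the product automaton M1 × M2 from the start pair (0, C), following both machines on each input symbol, reaches 5 state pairs: (0, C), (2, A), (6, G), (1, D), (4, F).
M1 accepts in {1, 3} and M2 accepts in {D, E}. In every reachable pair the two components are either both accepting — (1, D) — or both non-accepting, so no string is accepted by exactly one of the machines: L(M1) \ L(M2) and L(M2) \ L(M1) are both empty.
Hence every string is accepted by M1 iff it is accepted by M2, and the two languages coincide.

Yes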